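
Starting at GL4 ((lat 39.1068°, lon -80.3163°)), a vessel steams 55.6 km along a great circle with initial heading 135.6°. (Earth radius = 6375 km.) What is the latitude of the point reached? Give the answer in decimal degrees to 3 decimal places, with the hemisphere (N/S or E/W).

38.749°N

δ = d/R = 55.6/6375 = 0.008722 rad
φ₂ = arcsin(sin φ₁ cos δ + cos φ₁ sin δ cos θ)
   = arcsin(0.63077·0.99996 + 0.77597·0.00872·-0.71447) = 38.74891°
λ₂ = λ₁ + atan2(sin θ sin δ cos φ₁, cos δ − sin φ₁ sin φ₂) = -79.86800°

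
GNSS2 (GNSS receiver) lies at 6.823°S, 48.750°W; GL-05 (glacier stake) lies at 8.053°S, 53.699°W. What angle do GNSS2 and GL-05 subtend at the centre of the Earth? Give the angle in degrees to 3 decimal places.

5.059°

Δφ = -1.2300°,  Δλ = -4.9490°
a = sin²(Δφ/2) + cos φ₁ cos φ₂ sin²(Δλ/2) = 0.001948
c = 2·arcsin(√a) = 0.088297 rad = 5.0590°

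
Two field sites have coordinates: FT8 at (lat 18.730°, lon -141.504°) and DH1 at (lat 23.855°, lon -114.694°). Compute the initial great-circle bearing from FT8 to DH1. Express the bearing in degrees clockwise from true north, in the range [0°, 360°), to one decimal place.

73.7°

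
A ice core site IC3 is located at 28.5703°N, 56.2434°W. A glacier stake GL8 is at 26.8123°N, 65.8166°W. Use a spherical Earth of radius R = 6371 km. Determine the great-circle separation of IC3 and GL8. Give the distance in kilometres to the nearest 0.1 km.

962.3 km

Δφ = -1.7580°,  Δλ = -9.5732°
a = sin²(Δφ/2) + cos φ₁ cos φ₂ sin²(Δλ/2) = 0.005693
c = 2·arcsin(√a) = 0.151048 rad = 8.6544°
d = R·c = 6371 × 0.151048 = 962.3 km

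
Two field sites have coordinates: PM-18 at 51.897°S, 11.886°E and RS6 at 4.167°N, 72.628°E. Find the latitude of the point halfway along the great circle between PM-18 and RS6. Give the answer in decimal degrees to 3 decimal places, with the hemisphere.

Bx = cos φ₂ cos Δλ = 0.487451,  By = cos φ₂ sin Δλ = 0.870122
φₘ = atan2(sin φ₁ + sin φ₂, √((cos φ₁ + Bx)² + By²)) = -26.92877°
λₘ = λ₁ + atan2(By, cos φ₁ + Bx) = 50.11622°

26.929°S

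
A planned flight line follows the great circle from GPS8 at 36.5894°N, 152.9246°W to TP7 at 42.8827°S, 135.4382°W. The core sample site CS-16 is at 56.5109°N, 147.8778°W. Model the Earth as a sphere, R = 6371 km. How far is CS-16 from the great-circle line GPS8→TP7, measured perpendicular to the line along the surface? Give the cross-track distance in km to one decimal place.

789.1 km

δ₁₃ = central angle GPS8→CS-16 = 0.352702 rad  (haversine)
θ₁₃ = bearing GPS8→CS-16 = 8.078°,  θ₁₂ = bearing GPS8→TP7 = 167.121°
dₓₜ = R·arcsin(sin δ₁₃ · sin(θ₁₃ − θ₁₂)) = 6371·arcsin(0.34543·sin(-159.043°)) = -789.140 km
|dₓₜ| = 789.140 km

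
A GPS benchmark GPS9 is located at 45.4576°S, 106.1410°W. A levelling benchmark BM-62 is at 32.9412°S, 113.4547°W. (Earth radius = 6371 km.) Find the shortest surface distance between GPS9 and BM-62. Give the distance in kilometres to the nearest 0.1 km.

1526.2 km

Δφ = 12.5164°,  Δλ = -7.3137°
a = sin²(Δφ/2) + cos φ₁ cos φ₂ sin²(Δλ/2) = 0.014278
c = 2·arcsin(√a) = 0.239551 rad = 13.7253°
d = R·c = 6371 × 0.239551 = 1526.2 km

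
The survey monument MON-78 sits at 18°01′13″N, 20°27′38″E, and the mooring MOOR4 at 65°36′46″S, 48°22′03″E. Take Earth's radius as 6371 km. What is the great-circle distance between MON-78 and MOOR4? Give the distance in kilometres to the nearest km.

9592 km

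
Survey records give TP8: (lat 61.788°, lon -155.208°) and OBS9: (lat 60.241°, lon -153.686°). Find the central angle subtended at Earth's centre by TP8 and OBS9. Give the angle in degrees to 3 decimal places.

Δφ = -1.5470°,  Δλ = 1.5220°
a = sin²(Δφ/2) + cos φ₁ cos φ₂ sin²(Δλ/2) = 0.000224
c = 2·arcsin(√a) = 0.029910 rad = 1.7137°

1.714°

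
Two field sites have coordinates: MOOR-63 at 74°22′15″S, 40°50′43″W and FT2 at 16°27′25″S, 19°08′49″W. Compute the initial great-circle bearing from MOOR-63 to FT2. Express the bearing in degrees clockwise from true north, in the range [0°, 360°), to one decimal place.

MOOR-63: φ = -74.37083°, λ = -40.84528°
FT2: φ = -16.45694°, λ = -19.14694°
Δλ = 21.6983°
y = sin Δλ · cos φ₂ = 0.354573
x = cos φ₁ sin φ₂ − sin φ₁ cos φ₂ cos Δλ = 0.781809
θ = atan2(y, x) = 24.3957° → 24.3957° (mod 360°)

24.4°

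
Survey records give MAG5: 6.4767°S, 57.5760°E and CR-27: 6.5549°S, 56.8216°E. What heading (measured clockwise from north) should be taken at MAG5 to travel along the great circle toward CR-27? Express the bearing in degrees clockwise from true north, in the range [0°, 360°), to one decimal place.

Δλ = -0.7544°
y = sin Δλ · cos φ₂ = -0.013080
x = cos φ₁ sin φ₂ − sin φ₁ cos φ₂ cos Δλ = -0.001375
θ = atan2(y, x) = -95.9990° → 264.0010° (mod 360°)

264.0°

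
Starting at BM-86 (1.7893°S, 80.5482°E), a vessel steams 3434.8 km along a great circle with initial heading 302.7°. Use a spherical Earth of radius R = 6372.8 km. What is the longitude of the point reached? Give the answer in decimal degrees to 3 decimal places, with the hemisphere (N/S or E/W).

54.053°E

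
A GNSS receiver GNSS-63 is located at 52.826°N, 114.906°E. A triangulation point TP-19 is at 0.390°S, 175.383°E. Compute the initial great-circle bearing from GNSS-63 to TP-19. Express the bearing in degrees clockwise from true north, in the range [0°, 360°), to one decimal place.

Δλ = 60.4770°
y = sin Δλ · cos φ₂ = 0.870138
x = cos φ₁ sin φ₂ − sin φ₁ cos φ₂ cos Δλ = -0.396747
θ = atan2(y, x) = 114.5110° → 114.5110° (mod 360°)

114.5°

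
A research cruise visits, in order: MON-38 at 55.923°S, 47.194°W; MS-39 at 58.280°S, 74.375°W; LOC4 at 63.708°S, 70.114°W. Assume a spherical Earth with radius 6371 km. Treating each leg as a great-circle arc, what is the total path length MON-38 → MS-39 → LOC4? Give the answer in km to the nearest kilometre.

2296 km

MON-38→MS-39: c = 0.259097 rad, d = 1650.71 km
MS-39→LOC4: c = 0.101314 rad, d = 645.47 km
Total = 1650.71 + 645.47 = 2296.18 km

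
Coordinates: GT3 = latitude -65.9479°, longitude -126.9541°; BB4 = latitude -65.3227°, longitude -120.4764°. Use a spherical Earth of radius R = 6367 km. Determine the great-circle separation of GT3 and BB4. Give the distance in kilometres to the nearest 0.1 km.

304.8 km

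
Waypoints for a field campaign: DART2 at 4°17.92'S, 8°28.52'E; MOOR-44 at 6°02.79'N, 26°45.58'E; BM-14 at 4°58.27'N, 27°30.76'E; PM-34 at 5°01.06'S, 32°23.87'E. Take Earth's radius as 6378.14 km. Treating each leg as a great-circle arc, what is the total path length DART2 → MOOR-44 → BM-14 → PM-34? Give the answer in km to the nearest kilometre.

3719 km

DART2: φ = -4.29867°, λ = +8.47533°
MOOR-44: φ = +6.04650°, λ = +26.75967°
BM-14: φ = +4.97117°, λ = +27.51267°
PM-34: φ = -5.01767°, λ = +32.39783°
DART2→MOOR-44: c = 0.366249 rad, d = 2335.99 km
MOOR-44→BM-14: c = 0.022877 rad, d = 145.91 km
BM-14→PM-34: c = 0.194023 rad, d = 1237.51 km
Total = 2335.99 + 145.91 + 1237.51 = 3719.41 km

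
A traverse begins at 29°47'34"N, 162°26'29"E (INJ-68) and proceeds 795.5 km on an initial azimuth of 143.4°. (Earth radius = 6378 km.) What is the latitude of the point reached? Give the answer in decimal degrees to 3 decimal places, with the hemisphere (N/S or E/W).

23.975°N

INJ-68: φ = +29.79278°, λ = +162.44139°
δ = d/R = 795.5/6378 = 0.124726 rad
φ₂ = arcsin(sin φ₁ cos δ + cos φ₁ sin δ cos θ)
   = arcsin(0.49686·0.99223 + 0.86783·0.12440·-0.80282) = 23.97467°
λ₂ = λ₁ + atan2(sin θ sin δ cos φ₁, cos δ − sin φ₁ sin φ₂) = 167.09751°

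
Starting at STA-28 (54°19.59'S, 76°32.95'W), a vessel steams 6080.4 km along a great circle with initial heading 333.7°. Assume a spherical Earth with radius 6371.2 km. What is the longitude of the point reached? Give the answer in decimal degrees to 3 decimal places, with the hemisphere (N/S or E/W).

STA-28: φ = -54.32650°, λ = -76.54917°
δ = d/R = 6080.4/6371.2 = 0.954357 rad
φ₂ = arcsin(sin φ₁ cos δ + cos φ₁ sin δ cos θ)
   = arcsin(-0.81235·0.57813 + 0.58317·0.81594·0.89649) = -2.46872°
λ₂ = λ₁ + atan2(sin θ sin δ cos φ₁, cos δ − sin φ₁ sin φ₂) = -97.76341°

97.763°W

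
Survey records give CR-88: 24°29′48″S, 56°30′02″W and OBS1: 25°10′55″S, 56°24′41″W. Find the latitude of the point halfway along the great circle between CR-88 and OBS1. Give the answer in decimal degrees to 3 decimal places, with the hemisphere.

24.839°S

CR-88: φ = -24.49667°, λ = -56.50056°
OBS1: φ = -25.18194°, λ = -56.41139°
Bx = cos φ₂ cos Δλ = 0.904960,  By = cos φ₂ sin Δλ = 0.001408
φₘ = atan2(sin φ₁ + sin φ₂, √((cos φ₁ + Bx)² + By²)) = -24.83931°
λₘ = λ₁ + atan2(By, cos φ₁ + Bx) = -56.45610°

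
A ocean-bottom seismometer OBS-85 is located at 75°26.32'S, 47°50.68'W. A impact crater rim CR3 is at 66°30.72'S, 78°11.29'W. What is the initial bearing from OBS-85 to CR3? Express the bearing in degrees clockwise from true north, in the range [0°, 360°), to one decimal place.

296.9°

OBS-85: φ = -75.43867°, λ = -47.84467°
CR3: φ = -66.51200°, λ = -78.18817°
Δλ = -30.3435°
y = sin Δλ · cos φ₂ = -0.201344
x = cos φ₁ sin φ₂ − sin φ₁ cos φ₂ cos Δλ = 0.102326
θ = atan2(y, x) = -63.0596° → 296.9404° (mod 360°)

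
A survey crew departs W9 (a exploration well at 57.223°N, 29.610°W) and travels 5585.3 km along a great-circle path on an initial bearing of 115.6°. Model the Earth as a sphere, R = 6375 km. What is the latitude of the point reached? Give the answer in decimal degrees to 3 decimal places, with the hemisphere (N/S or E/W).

21.008°N

δ = d/R = 5585.3/6375 = 0.876125 rad
φ₂ = arcsin(sin φ₁ cos δ + cos φ₁ sin δ cos θ)
   = arcsin(0.84078·0.64013 + 0.54137·0.76826·-0.43209) = 21.00822°
λ₂ = λ₁ + atan2(sin θ sin δ cos φ₁, cos δ − sin φ₁ sin φ₂) = 18.30739°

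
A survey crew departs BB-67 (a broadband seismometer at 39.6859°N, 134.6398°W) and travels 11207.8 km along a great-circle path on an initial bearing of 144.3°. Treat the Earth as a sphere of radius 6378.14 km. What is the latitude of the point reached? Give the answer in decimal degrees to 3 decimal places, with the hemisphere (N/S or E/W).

47.094°S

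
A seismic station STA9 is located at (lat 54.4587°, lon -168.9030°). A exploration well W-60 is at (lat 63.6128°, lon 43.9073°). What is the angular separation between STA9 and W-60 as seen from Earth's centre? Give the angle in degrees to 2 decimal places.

59.22°

Δφ = 9.1541°,  Δλ = -147.1897°
a = sin²(Δφ/2) + cos φ₁ cos φ₂ sin²(Δλ/2) = 0.244106
c = 2·arcsin(√a) = 1.033533 rad = 59.2171°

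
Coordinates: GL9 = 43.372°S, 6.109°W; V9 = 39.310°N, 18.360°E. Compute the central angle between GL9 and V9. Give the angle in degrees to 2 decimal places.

85.59°

Δφ = 82.6820°,  Δλ = 24.4690°
a = sin²(Δφ/2) + cos φ₁ cos φ₂ sin²(Δλ/2) = 0.461569
c = 2·arcsin(√a) = 1.493859 rad = 85.5918°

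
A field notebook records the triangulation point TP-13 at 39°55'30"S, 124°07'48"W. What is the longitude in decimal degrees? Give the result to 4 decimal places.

124° + 7′/60 + 48″/3600 = 124 + 0.11667 + 0.01333 = 124.1300°

124.1300°W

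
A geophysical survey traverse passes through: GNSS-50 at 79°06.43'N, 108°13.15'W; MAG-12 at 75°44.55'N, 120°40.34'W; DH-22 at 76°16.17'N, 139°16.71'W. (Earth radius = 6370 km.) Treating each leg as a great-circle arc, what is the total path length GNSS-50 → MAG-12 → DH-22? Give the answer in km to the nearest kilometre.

980 km

GNSS-50: φ = +79.10717°, λ = -108.21917°
MAG-12: φ = +75.74250°, λ = -120.67233°
DH-22: φ = +76.26950°, λ = -139.27850°
GNSS-50→MAG-12: c = 0.075101 rad, d = 478.39 km
MAG-12→DH-22: c = 0.078729 rad, d = 501.51 km
Total = 478.39 + 501.51 = 979.90 km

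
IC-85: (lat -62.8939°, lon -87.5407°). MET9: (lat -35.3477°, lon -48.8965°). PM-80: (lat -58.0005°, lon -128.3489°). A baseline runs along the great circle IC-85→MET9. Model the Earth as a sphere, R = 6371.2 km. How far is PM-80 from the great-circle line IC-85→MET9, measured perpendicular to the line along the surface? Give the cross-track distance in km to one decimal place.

δ₁₃ = central angle IC-85→PM-80 = 0.354963 rad  (haversine)
θ₁₃ = bearing IC-85→PM-80 = 265.153°,  θ₁₂ = bearing IC-85→MET9 = 59.213°
dₓₜ = R·arcsin(sin δ₁₃ · sin(θ₁₃ − θ₁₂)) = 6371.2·arcsin(0.34756·sin(205.939°)) = -972.372 km
|dₓₜ| = 972.372 km

972.4 km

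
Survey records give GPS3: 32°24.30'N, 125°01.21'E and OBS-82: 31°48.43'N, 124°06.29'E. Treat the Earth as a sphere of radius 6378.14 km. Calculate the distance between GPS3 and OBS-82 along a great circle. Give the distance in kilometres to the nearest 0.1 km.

109.0 km

GPS3: φ = +32.40500°, λ = +125.02017°
OBS-82: φ = +31.80717°, λ = +124.10483°
Δφ = -0.5978°,  Δλ = -0.9153°
a = sin²(Δφ/2) + cos φ₁ cos φ₂ sin²(Δλ/2) = 0.000073
c = 2·arcsin(√a) = 0.017088 rad = 0.9791°
d = R·c = 6378.14 × 0.017088 = 109.0 km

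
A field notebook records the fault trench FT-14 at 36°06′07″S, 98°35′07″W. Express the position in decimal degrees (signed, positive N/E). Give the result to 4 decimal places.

-36.1019°, -98.5853°

lat: 36.1019° S → -36.1019°
lon: 98.5853° W → -98.5853°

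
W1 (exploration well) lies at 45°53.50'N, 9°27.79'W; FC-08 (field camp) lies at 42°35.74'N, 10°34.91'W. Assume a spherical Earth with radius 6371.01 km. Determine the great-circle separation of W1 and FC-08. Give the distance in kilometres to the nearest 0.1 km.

W1: φ = +45.89167°, λ = -9.46317°
FC-08: φ = +42.59567°, λ = -10.58183°
Δφ = -3.2960°,  Δλ = -1.1187°
a = sin²(Δφ/2) + cos φ₁ cos φ₂ sin²(Δλ/2) = 0.000876
c = 2·arcsin(√a) = 0.059200 rad = 3.3919°
d = R·c = 6371.01 × 0.059200 = 377.2 km

377.2 km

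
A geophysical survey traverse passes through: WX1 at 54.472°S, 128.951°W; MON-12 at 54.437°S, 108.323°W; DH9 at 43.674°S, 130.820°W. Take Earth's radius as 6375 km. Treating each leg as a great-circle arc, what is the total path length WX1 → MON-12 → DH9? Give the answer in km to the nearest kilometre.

3346 km

WX1→MON-12: c = 0.208551 rad, d = 1329.51 km
MON-12→DH9: c = 0.316291 rad, d = 2016.35 km
Total = 1329.51 + 2016.35 = 3345.87 km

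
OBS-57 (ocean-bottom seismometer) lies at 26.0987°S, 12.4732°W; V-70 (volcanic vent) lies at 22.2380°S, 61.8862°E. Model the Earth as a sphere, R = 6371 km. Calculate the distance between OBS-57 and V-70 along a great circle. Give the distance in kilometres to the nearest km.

Δφ = 3.8607°,  Δλ = 74.3594°
a = sin²(Δφ/2) + cos φ₁ cos φ₂ sin²(Δλ/2) = 0.304703
c = 2·arcsin(√a) = 1.169520 rad = 67.0085°
d = R·c = 6371 × 1.169520 = 7451.0 km

7451 km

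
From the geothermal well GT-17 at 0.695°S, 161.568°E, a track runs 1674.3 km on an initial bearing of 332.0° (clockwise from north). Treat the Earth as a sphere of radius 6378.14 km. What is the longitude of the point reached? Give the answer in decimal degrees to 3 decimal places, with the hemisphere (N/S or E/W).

154.398°E

δ = d/R = 1674.3/6378.14 = 0.262506 rad
φ₂ = arcsin(sin φ₁ cos δ + cos φ₁ sin δ cos θ)
   = arcsin(-0.01213·0.96574 + 0.99993·0.25950·0.88295) = 12.55608°
λ₂ = λ₁ + atan2(sin θ sin δ cos φ₁, cos δ − sin φ₁ sin φ₂) = 154.39800°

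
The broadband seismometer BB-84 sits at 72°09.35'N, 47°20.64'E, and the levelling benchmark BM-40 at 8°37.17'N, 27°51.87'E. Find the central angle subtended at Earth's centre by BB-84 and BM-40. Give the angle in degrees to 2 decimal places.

64.64°

BB-84: φ = +72.15583°, λ = +47.34400°
BM-40: φ = +8.61950°, λ = +27.86450°
Δφ = -63.5363°,  Δλ = -19.4795°
a = sin²(Δφ/2) + cos φ₁ cos φ₂ sin²(Δλ/2) = 0.285856
c = 2·arcsin(√a) = 1.128198 rad = 64.6410°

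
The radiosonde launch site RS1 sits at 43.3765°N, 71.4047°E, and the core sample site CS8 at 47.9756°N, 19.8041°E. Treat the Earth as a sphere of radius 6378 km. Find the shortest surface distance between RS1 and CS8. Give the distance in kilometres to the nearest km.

Δφ = 4.5991°,  Δλ = -51.6006°
a = sin²(Δφ/2) + cos φ₁ cos φ₂ sin²(Δλ/2) = 0.093785
c = 2·arcsin(√a) = 0.622489 rad = 35.6660°
d = R·c = 6378 × 0.622489 = 3970.2 km

3970 km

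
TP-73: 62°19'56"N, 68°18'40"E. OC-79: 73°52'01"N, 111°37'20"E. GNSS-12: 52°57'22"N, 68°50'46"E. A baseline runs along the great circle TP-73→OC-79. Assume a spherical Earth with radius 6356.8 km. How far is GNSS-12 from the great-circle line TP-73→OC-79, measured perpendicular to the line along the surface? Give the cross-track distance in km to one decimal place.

631.8 km

TP-73: φ = +62.33222°, λ = +68.31111°
OC-79: φ = +73.86694°, λ = +111.62222°
GNSS-12: φ = +52.95611°, λ = +68.84611°
δ₁₃ = central angle TP-73→GNSS-12 = 0.163719 rad  (haversine)
θ₁₃ = bearing TP-73→GNSS-12 = 178.022°,  θ₁₂ = bearing TP-73→OC-79 = 35.524°
dₓₜ = R·arcsin(sin δ₁₃ · sin(θ₁₃ − θ₁₂)) = 6356.8·arcsin(0.16299·sin(142.499°)) = 631.788 km
|dₓₜ| = 631.788 km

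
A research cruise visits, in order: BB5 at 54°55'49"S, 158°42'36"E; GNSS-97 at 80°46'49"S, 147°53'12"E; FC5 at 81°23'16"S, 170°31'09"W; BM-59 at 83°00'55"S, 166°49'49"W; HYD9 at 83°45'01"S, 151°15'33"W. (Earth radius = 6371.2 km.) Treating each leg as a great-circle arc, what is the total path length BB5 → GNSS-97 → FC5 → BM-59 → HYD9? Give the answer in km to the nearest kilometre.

BB5: φ = -54.93028°, λ = +158.71000°
GNSS-97: φ = -80.78028°, λ = +147.88667°
FC5: φ = -81.38778°, λ = -170.51917°
BM-59: φ = -83.01528°, λ = -166.83028°
HYD9: φ = -83.75028°, λ = -151.25917°
BB5→GNSS-97: c = 0.454909 rad, d = 2898.32 km
GNSS-97→FC5: c = 0.110560 rad, d = 704.40 km
FC5→BM-59: c = 0.029704 rad, d = 189.25 km
BM-59→HYD9: c = 0.033711 rad, d = 214.78 km
Total = 2898.32 + 704.40 + 189.25 + 214.78 = 4006.74 km

4007 km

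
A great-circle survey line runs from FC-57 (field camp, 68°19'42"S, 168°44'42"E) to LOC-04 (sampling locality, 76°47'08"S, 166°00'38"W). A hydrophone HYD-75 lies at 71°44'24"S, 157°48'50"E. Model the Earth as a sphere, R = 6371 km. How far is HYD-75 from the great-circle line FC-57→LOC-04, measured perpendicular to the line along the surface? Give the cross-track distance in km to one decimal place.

FC-57: φ = -68.32833°, λ = +168.74500°
LOC-04: φ = -76.78556°, λ = -166.01056°
HYD-75: φ = -71.74000°, λ = +157.81389°
δ₁₃ = central angle FC-57→HYD-75 = 0.088025 rad  (haversine)
θ₁₃ = bearing FC-57→HYD-75 = 222.521°,  θ₁₂ = bearing FC-57→LOC-04 = 149.778°
dₓₜ = R·arcsin(sin δ₁₃ · sin(θ₁₃ − θ₁₂)) = 6371·arcsin(0.08791·sin(72.743°)) = 535.502 km
|dₓₜ| = 535.502 km

535.5 km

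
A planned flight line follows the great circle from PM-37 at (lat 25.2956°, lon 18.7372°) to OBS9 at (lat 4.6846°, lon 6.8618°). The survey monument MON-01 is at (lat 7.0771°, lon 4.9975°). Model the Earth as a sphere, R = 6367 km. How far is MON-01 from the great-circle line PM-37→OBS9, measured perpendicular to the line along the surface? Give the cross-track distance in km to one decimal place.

305.9 km

δ₁₃ = central angle PM-37→MON-01 = 0.391869 rad  (haversine)
θ₁₃ = bearing PM-37→MON-01 = 218.109°,  θ₁₂ = bearing PM-37→OBS9 = 210.884°
dₓₜ = R·arcsin(sin δ₁₃ · sin(θ₁₃ − θ₁₂)) = 6367·arcsin(0.38192·sin(7.225°)) = 305.919 km
|dₓₜ| = 305.919 km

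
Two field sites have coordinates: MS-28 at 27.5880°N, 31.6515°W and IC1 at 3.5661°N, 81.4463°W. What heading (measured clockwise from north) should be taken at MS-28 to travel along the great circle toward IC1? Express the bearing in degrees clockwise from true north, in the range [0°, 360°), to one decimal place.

Δλ = -49.7948°
y = sin Δλ · cos φ₂ = -0.762259
x = cos φ₁ sin φ₂ − sin φ₁ cos φ₂ cos Δλ = -0.243244
θ = atan2(y, x) = -107.6983° → 252.3017° (mod 360°)

252.3°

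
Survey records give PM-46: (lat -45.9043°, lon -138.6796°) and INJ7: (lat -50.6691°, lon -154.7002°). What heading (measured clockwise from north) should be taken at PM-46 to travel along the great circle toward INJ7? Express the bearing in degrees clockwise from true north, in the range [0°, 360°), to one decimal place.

240.1°

Δλ = -16.0206°
y = sin Δλ · cos φ₂ = -0.174917
x = cos φ₁ sin φ₂ − sin φ₁ cos φ₂ cos Δλ = -0.100744
θ = atan2(y, x) = -119.9398° → 240.0602° (mod 360°)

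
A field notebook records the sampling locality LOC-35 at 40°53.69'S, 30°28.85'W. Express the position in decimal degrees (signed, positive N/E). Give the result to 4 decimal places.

lat: 40.8948° S → -40.8948°
lon: 30.4808° W → -30.4808°

-40.8948°, -30.4808°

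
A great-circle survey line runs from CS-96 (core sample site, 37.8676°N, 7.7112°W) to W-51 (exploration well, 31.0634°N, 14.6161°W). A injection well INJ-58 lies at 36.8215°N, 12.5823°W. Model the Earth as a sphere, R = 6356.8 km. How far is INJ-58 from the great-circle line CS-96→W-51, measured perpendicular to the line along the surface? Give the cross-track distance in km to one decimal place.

251.5 km

δ₁₃ = central angle CS-96→INJ-58 = 0.070001 rad  (haversine)
θ₁₃ = bearing CS-96→INJ-58 = 256.370°,  θ₁₂ = bearing CS-96→W-51 = 221.928°
dₓₜ = R·arcsin(sin δ₁₃ · sin(θ₁₃ − θ₁₂)) = 6356.8·arcsin(0.06994·sin(34.443°)) = 251.534 km
|dₓₜ| = 251.534 km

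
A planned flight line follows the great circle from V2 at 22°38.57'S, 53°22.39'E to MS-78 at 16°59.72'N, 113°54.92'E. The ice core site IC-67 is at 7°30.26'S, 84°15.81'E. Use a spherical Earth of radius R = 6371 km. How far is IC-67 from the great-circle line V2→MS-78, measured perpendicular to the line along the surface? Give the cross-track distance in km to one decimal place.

384.4 km

V2: φ = -22.64283°, λ = +53.37317°
MS-78: φ = +16.99533°, λ = +113.91533°
IC-67: φ = -7.50433°, λ = +84.26350°
δ₁₃ = central angle V2→IC-67 = 0.581748 rad  (haversine)
θ₁₃ = bearing V2→IC-67 = 67.868°,  θ₁₂ = bearing V2→MS-78 = 61.569°
dₓₜ = R·arcsin(sin δ₁₃ · sin(θ₁₃ − θ₁₂)) = 6371·arcsin(0.54949·sin(6.300°)) = 384.371 km
|dₓₜ| = 384.371 km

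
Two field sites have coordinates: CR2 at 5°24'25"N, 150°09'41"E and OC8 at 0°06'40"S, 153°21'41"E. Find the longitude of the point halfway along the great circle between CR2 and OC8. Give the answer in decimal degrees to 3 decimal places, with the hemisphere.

151.765°E

CR2: φ = +5.40694°, λ = +150.16139°
OC8: φ = -0.11111°, λ = +153.36139°
Bx = cos φ₂ cos Δλ = 0.998439,  By = cos φ₂ sin Δλ = 0.055821
φₘ = atan2(sin φ₁ + sin φ₂, √((cos φ₁ + Bx)² + By²)) = 2.64895°
λₘ = λ₁ + atan2(By, cos φ₁ + Bx) = 151.76496°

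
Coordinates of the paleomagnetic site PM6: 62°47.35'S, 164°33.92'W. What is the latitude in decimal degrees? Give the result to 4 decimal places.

62° + 47.35′/60 = 62 + 0.78917 = 62.7892°

62.7892°S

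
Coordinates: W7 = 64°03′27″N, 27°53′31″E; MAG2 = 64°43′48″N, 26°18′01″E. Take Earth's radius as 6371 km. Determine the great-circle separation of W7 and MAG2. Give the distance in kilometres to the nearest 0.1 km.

W7: φ = +64.05750°, λ = +27.89194°
MAG2: φ = +64.73000°, λ = +26.30028°
Δφ = 0.6725°,  Δλ = -1.5917°
a = sin²(Δφ/2) + cos φ₁ cos φ₂ sin²(Δλ/2) = 0.000070
c = 2·arcsin(√a) = 0.016789 rad = 0.9620°
d = R·c = 6371 × 0.016789 = 107.0 km

107.0 km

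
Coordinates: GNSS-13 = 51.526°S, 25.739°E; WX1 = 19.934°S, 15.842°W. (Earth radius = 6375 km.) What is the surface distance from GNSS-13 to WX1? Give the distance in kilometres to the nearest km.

5031 km

Δφ = 31.5920°,  Δλ = -41.5810°
a = sin²(Δφ/2) + cos φ₁ cos φ₂ sin²(Δλ/2) = 0.147790
c = 2·arcsin(√a) = 0.789190 rad = 45.2173°
d = R·c = 6375 × 0.789190 = 5031.1 km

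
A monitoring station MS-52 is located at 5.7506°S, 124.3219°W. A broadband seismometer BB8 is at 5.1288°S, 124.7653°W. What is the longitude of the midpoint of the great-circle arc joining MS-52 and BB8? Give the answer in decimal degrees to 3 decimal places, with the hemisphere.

124.544°W

Bx = cos φ₂ cos Δλ = 0.995966,  By = cos φ₂ sin Δλ = -0.007708
φₘ = atan2(sin φ₁ + sin φ₂, √((cos φ₁ + Bx)² + By²)) = -5.43974°
λₘ = λ₁ + atan2(By, cos φ₁ + Bx) = -124.54371°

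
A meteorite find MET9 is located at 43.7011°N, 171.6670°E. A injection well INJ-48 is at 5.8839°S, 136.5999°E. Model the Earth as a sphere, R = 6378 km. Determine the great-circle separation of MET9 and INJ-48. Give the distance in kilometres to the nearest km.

Δφ = -49.5850°,  Δλ = -35.0671°
a = sin²(Δφ/2) + cos φ₁ cos φ₂ sin²(Δλ/2) = 0.241110
c = 2·arcsin(√a) = 1.026543 rad = 58.8166°
d = R·c = 6378 × 1.026543 = 6547.3 km

6547 km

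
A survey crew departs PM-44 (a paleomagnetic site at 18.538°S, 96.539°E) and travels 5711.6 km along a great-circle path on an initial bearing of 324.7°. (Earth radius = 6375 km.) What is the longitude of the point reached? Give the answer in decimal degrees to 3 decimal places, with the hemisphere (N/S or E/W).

66.962°E

δ = d/R = 5711.6/6375 = 0.895937 rad
φ₂ = arcsin(sin φ₁ cos δ + cos φ₁ sin δ cos θ)
   = arcsin(-0.31793·0.62479 + 0.94811·0.78080·0.81614) = 23.92441°
λ₂ = λ₁ + atan2(sin θ sin δ cos φ₁, cos δ − sin φ₁ sin φ₂) = 66.96168°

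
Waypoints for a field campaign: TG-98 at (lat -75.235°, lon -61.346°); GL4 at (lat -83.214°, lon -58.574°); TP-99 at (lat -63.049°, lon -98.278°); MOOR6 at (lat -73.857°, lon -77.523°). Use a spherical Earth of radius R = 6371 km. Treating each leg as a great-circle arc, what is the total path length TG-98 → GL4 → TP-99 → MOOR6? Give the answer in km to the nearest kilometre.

4803 km

TG-98→GL4: c = 0.139513 rad, d = 888.84 km
GL4→TP-99: c = 0.386188 rad, d = 2460.40 km
TP-99→MOOR6: c = 0.228164 rad, d = 1453.63 km
Total = 888.84 + 2460.40 + 1453.63 = 4802.87 km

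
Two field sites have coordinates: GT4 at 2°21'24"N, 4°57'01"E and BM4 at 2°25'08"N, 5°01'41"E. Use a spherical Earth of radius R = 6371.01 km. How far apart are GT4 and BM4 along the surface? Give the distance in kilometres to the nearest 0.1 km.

GT4: φ = +2.35667°, λ = +4.95028°
BM4: φ = +2.41889°, λ = +5.02806°
Δφ = 0.0622°,  Δλ = 0.0778°
a = sin²(Δφ/2) + cos φ₁ cos φ₂ sin²(Δλ/2) = 0.000001
c = 2·arcsin(√a) = 0.001738 rad = 0.0996°
d = R·c = 6371.01 × 0.001738 = 11.1 km

11.1 km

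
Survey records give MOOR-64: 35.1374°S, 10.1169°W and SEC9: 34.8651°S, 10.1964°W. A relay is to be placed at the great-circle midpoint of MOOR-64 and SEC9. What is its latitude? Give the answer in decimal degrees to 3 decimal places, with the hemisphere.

35.001°S

Bx = cos φ₂ cos Δλ = 0.820499,  By = cos φ₂ sin Δλ = -0.001138
φₘ = atan2(sin φ₁ + sin φ₂, √((cos φ₁ + Bx)² + By²)) = -35.00126°
λₘ = λ₁ + atan2(By, cos φ₁ + Bx) = -10.15672°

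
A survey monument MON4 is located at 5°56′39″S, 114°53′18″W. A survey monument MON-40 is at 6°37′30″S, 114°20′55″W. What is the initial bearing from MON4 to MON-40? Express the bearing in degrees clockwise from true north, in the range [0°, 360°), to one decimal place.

MON4: φ = -5.94417°, λ = -114.88833°
MON-40: φ = -6.62500°, λ = -114.34861°
Δλ = 0.5397°
y = sin Δλ · cos φ₂ = 0.009357
x = cos φ₁ sin φ₂ − sin φ₁ cos φ₂ cos Δλ = -0.011887
θ = atan2(y, x) = 141.7920° → 141.7920° (mod 360°)

141.8°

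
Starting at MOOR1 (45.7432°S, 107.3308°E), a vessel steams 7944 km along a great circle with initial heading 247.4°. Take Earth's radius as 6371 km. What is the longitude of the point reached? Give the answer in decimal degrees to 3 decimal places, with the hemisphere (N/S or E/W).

δ = d/R = 7944/6371 = 1.246900 rad
φ₂ = arcsin(sin φ₁ cos δ + cos φ₁ sin δ cos θ)
   = arcsin(-0.71622·0.31826 + 0.69788·0.94800·-0.38430) = -28.82859°
λ₂ = λ₁ + atan2(sin θ sin δ cos φ₁, cos δ − sin φ₁ sin φ₂) = 14.79108°

14.791°E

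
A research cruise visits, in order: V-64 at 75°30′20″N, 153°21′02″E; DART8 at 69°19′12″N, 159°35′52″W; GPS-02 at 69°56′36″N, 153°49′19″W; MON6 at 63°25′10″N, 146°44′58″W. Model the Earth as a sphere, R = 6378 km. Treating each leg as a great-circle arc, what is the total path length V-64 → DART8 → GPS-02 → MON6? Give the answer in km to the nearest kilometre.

V-64: φ = +75.50556°, λ = +153.35056°
DART8: φ = +69.32000°, λ = -159.59778°
GPS-02: φ = +69.94333°, λ = -153.82194°
MON6: φ = +63.41944°, λ = -146.74944°
V-64→DART8: c = 0.261465 rad, d = 1667.62 km
DART8→GPS-02: c = 0.036718 rad, d = 234.19 km
GPS-02→MON6: c = 0.123716 rad, d = 789.06 km
Total = 1667.62 + 234.19 + 789.06 = 2690.87 km

2691 km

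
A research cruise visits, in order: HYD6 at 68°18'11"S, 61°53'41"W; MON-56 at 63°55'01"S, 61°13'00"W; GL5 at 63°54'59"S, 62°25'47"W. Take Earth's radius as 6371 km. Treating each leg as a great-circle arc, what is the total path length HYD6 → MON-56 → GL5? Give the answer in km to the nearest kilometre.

548 km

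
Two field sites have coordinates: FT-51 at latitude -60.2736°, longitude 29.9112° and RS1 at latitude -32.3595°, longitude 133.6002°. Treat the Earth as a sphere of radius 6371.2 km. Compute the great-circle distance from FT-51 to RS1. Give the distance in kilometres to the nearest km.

Δφ = 27.9141°,  Δλ = 103.6890°
a = sin²(Δφ/2) + cos φ₁ cos φ₂ sin²(Δλ/2) = 0.317164
c = 2·arcsin(√a) = 1.196441 rad = 68.5510°
d = R·c = 6371.2 × 1.196441 = 7622.8 km

7623 km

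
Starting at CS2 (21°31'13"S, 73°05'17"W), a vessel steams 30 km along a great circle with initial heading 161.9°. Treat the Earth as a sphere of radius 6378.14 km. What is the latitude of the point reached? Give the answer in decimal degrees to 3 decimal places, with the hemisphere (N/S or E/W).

21.776°S

CS2: φ = -21.52028°, λ = -73.08806°
δ = d/R = 30/6378.14 = 0.004704 rad
φ₂ = arcsin(sin φ₁ cos δ + cos φ₁ sin δ cos θ)
   = arcsin(-0.36683·0.99999 + 0.93029·0.00470·-0.95052) = -21.77641°
λ₂ = λ₁ + atan2(sin θ sin δ cos φ₁, cos δ − sin φ₁ sin φ₂) = -72.99790°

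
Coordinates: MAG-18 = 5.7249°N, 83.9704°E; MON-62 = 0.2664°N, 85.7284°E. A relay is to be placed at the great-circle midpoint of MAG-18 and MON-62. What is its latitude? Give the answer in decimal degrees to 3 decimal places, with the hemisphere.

2.996°N

Bx = cos φ₂ cos Δλ = 0.999519,  By = cos φ₂ sin Δλ = 0.030678
φₘ = atan2(sin φ₁ + sin φ₂, √((cos φ₁ + Bx)² + By²)) = 2.99600°
λₘ = λ₁ + atan2(By, cos φ₁ + Bx) = 84.85159°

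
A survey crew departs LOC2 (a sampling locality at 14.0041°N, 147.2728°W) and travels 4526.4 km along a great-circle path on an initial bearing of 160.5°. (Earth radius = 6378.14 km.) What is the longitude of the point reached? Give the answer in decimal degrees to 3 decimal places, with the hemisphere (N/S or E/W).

δ = d/R = 4526.4/6378.14 = 0.709674 rad
φ₂ = arcsin(sin φ₁ cos δ + cos φ₁ sin δ cos θ)
   = arcsin(0.24199·0.75857 + 0.97028·0.65159·-0.94264) = -24.35498°
λ₂ = λ₁ + atan2(sin θ sin δ cos φ₁, cos δ − sin φ₁ sin φ₂) = -133.45997°

133.460°W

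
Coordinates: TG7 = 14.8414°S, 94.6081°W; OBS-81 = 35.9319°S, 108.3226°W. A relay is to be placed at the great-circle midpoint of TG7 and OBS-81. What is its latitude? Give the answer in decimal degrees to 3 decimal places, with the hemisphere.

Bx = cos φ₂ cos Δλ = 0.786629,  By = cos φ₂ sin Δλ = -0.191970
φₘ = atan2(sin φ₁ + sin φ₂, √((cos φ₁ + Bx)² + By²)) = -25.54507°
λₘ = λ₁ + atan2(By, cos φ₁ + Bx) = -100.85669°

25.545°S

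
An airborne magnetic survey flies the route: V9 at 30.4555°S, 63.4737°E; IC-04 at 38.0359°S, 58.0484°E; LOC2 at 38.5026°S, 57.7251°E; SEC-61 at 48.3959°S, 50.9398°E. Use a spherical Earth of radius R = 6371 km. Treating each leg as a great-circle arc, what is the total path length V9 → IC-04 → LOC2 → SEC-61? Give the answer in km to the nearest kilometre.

V9→IC-04: c = 0.153649 rad, d = 978.90 km
IC-04→LOC2: c = 0.009272 rad, d = 59.07 km
LOC2→SEC-61: c = 0.192704 rad, d = 1227.72 km
Total = 978.90 + 59.07 + 1227.72 = 2265.69 km

2266 km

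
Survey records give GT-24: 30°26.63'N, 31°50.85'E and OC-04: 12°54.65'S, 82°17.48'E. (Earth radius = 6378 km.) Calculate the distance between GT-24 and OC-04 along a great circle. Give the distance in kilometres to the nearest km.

7240 km

GT-24: φ = +30.44383°, λ = +31.84750°
OC-04: φ = -12.91083°, λ = +82.29133°
Δφ = -43.3547°,  Δλ = 50.4438°
a = sin²(Δφ/2) + cos φ₁ cos φ₂ sin²(Δλ/2) = 0.289031
c = 2·arcsin(√a) = 1.135214 rad = 65.0429°
d = R·c = 6378 × 1.135214 = 7240.4 km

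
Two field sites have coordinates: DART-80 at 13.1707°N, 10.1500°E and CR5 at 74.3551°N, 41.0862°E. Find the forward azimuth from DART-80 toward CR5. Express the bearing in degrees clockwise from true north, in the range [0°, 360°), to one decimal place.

Δλ = 30.9362°
y = sin Δλ · cos φ₂ = 0.138635
x = cos φ₁ sin φ₂ − sin φ₁ cos φ₂ cos Δλ = 0.884917
θ = atan2(y, x) = 8.9038° → 8.9038° (mod 360°)

8.9°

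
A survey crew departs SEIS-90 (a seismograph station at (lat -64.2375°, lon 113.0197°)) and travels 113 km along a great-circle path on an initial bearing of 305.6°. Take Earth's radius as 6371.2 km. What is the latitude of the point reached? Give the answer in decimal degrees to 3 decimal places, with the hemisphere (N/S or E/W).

δ = d/R = 113/6371.2 = 0.017736 rad
φ₂ = arcsin(sin φ₁ cos δ + cos φ₁ sin δ cos θ)
   = arcsin(-0.90060·0.99984 + 0.43464·0.01774·0.58212) = -63.63388°
λ₂ = λ₁ + atan2(sin θ sin δ cos φ₁, cos δ − sin φ₁ sin φ₂) = 111.15893°

63.634°S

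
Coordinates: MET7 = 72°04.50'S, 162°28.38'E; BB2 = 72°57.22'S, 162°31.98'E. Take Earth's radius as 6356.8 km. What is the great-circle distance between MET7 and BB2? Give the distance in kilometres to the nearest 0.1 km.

MET7: φ = -72.07500°, λ = +162.47300°
BB2: φ = -72.95367°, λ = +162.53300°
Δφ = -0.8787°,  Δλ = 0.0600°
a = sin²(Δφ/2) + cos φ₁ cos φ₂ sin²(Δλ/2) = 0.000059
c = 2·arcsin(√a) = 0.015339 rad = 0.8789°
d = R·c = 6356.8 × 0.015339 = 97.5 km

97.5 km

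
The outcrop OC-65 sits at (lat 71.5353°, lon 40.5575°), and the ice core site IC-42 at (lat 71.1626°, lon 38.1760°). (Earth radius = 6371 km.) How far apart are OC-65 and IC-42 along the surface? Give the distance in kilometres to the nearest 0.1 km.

94.3 km

Δφ = -0.3727°,  Δλ = -2.3815°
a = sin²(Δφ/2) + cos φ₁ cos φ₂ sin²(Δλ/2) = 0.000055
c = 2·arcsin(√a) = 0.014798 rad = 0.8478°
d = R·c = 6371 × 0.014798 = 94.3 km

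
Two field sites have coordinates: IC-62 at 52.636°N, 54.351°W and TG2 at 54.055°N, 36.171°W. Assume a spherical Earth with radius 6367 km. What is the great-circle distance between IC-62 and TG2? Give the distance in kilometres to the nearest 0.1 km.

Δφ = 1.4190°,  Δλ = 18.1800°
a = sin²(Δφ/2) + cos φ₁ cos φ₂ sin²(Δλ/2) = 0.009045
c = 2·arcsin(√a) = 0.190498 rad = 10.9147°
d = R·c = 6367 × 0.190498 = 1212.9 km

1212.9 km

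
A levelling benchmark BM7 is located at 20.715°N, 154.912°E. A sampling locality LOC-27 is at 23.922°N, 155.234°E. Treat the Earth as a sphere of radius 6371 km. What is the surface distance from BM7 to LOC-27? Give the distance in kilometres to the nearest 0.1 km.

358.1 km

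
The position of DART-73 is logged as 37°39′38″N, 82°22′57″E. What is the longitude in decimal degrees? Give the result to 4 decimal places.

82° + 22′/60 + 57″/3600 = 82 + 0.36667 + 0.01583 = 82.3825°

82.3825°E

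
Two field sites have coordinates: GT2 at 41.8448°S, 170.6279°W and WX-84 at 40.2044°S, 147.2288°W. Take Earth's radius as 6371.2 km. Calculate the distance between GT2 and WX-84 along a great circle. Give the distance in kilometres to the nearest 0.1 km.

1965.3 km

Δφ = 1.6404°,  Δλ = 23.3991°
a = sin²(Δφ/2) + cos φ₁ cos φ₂ sin²(Δλ/2) = 0.023600
c = 2·arcsin(√a) = 0.308468 rad = 17.6739°
d = R·c = 6371.2 × 0.308468 = 1965.3 km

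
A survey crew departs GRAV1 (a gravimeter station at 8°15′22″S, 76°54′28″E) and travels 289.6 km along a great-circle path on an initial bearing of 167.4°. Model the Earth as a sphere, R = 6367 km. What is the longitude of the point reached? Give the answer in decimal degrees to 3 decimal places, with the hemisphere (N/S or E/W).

77.486°E

GRAV1: φ = -8.25611°, λ = +76.90778°
δ = d/R = 289.6/6367 = 0.045485 rad
φ₂ = arcsin(sin φ₁ cos δ + cos φ₁ sin δ cos θ)
   = arcsin(-0.14360·0.99897 + 0.98964·0.04547·-0.97592) = -10.79897°
λ₂ = λ₁ + atan2(sin θ sin δ cos φ₁, cos δ − sin φ₁ sin φ₂) = 77.48633°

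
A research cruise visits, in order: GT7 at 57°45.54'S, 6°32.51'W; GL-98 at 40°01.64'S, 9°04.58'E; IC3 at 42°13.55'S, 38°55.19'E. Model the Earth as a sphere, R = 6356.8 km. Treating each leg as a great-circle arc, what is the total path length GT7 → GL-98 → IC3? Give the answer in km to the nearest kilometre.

4754 km

GT7: φ = -57.75900°, λ = -6.54183°
GL-98: φ = -40.02733°, λ = +9.07633°
IC3: φ = -42.22583°, λ = +38.91983°
GT7→GL-98: c = 0.355679 rad, d = 2260.98 km
GL-98→IC3: c = 0.392204 rad, d = 2493.16 km
Total = 2260.98 + 2493.16 = 4754.15 km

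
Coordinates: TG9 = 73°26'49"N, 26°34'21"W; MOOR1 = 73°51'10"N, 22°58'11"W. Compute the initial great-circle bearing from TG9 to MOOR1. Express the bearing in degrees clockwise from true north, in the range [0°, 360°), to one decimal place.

66.5°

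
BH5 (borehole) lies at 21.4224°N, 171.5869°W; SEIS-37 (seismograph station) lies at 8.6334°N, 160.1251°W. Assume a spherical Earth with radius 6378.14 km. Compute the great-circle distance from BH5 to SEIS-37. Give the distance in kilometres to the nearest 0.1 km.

1880.8 km

Δφ = -12.7890°,  Δλ = 11.4618°
a = sin²(Δφ/2) + cos φ₁ cos φ₂ sin²(Δλ/2) = 0.021581
c = 2·arcsin(√a) = 0.294879 rad = 16.8953°
d = R·c = 6378.14 × 0.294879 = 1880.8 km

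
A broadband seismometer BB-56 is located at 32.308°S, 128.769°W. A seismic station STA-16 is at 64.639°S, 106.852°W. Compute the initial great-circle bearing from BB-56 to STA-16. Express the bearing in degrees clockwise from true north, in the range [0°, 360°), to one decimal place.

Δλ = 21.9170°
y = sin Δλ · cos φ₂ = 0.159876
x = cos φ₁ sin φ₂ − sin φ₁ cos φ₂ cos Δλ = -0.551355
θ = atan2(y, x) = 163.8295° → 163.8295° (mod 360°)

163.8°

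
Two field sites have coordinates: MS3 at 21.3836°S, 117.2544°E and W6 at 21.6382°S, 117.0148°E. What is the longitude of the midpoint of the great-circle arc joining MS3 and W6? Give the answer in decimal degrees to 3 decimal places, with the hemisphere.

117.135°E

Bx = cos φ₂ cos Δλ = 0.929523,  By = cos φ₂ sin Δλ = -0.003887
φₘ = atan2(sin φ₁ + sin φ₂, √((cos φ₁ + Bx)² + By²)) = -21.51094°
λₘ = λ₁ + atan2(By, cos φ₁ + Bx) = 117.13470°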